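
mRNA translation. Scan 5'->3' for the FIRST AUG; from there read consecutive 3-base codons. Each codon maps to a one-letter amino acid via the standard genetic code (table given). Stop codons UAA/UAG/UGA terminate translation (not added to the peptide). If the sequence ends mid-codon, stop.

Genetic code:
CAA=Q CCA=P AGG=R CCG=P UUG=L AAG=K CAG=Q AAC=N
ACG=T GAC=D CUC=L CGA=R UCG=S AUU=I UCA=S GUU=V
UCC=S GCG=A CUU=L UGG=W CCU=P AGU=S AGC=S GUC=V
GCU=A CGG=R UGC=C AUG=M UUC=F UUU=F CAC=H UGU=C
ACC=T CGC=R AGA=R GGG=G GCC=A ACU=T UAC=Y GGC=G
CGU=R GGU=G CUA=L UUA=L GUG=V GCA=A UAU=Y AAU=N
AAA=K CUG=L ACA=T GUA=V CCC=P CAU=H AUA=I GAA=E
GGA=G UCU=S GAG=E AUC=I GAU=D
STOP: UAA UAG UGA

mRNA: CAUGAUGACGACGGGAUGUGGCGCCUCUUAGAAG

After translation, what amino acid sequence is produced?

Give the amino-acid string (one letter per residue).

start AUG at pos 1
pos 1: AUG -> M; peptide=M
pos 4: AUG -> M; peptide=MM
pos 7: ACG -> T; peptide=MMT
pos 10: ACG -> T; peptide=MMTT
pos 13: GGA -> G; peptide=MMTTG
pos 16: UGU -> C; peptide=MMTTGC
pos 19: GGC -> G; peptide=MMTTGCG
pos 22: GCC -> A; peptide=MMTTGCGA
pos 25: UCU -> S; peptide=MMTTGCGAS
pos 28: UAG -> STOP

Answer: MMTTGCGAS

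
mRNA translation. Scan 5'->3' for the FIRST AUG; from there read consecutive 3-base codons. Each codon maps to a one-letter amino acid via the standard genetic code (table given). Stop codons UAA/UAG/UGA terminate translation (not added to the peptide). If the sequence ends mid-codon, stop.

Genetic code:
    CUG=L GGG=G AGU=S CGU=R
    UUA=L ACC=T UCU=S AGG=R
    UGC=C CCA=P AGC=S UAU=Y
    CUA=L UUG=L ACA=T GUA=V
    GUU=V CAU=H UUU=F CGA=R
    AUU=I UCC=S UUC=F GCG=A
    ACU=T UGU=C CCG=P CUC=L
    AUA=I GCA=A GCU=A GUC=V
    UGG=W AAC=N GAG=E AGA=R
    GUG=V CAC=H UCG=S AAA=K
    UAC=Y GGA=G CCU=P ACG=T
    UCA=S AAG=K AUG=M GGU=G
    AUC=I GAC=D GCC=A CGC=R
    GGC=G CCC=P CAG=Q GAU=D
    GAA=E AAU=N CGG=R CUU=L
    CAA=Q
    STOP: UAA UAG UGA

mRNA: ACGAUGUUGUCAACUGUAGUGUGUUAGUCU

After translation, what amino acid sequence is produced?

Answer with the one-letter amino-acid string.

start AUG at pos 3
pos 3: AUG -> M; peptide=M
pos 6: UUG -> L; peptide=ML
pos 9: UCA -> S; peptide=MLS
pos 12: ACU -> T; peptide=MLST
pos 15: GUA -> V; peptide=MLSTV
pos 18: GUG -> V; peptide=MLSTVV
pos 21: UGU -> C; peptide=MLSTVVC
pos 24: UAG -> STOP

Answer: MLSTVVC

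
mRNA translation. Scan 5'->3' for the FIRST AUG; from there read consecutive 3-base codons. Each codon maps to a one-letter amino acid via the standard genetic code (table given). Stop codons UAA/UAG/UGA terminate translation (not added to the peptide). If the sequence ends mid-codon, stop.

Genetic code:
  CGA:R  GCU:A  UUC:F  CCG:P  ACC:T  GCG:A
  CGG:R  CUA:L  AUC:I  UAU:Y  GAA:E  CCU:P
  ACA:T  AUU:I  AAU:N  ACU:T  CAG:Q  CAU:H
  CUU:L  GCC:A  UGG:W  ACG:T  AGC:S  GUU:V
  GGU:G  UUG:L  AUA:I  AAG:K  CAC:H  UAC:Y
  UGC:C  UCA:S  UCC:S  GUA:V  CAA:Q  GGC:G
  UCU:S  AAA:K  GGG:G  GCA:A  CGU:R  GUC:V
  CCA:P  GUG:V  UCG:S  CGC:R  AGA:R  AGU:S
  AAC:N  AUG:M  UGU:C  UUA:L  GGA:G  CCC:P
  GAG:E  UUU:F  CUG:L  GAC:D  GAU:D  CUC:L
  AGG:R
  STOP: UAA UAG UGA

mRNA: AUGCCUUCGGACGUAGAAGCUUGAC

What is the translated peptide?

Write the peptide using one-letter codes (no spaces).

Answer: MPSDVEA

Derivation:
start AUG at pos 0
pos 0: AUG -> M; peptide=M
pos 3: CCU -> P; peptide=MP
pos 6: UCG -> S; peptide=MPS
pos 9: GAC -> D; peptide=MPSD
pos 12: GUA -> V; peptide=MPSDV
pos 15: GAA -> E; peptide=MPSDVE
pos 18: GCU -> A; peptide=MPSDVEA
pos 21: UGA -> STOP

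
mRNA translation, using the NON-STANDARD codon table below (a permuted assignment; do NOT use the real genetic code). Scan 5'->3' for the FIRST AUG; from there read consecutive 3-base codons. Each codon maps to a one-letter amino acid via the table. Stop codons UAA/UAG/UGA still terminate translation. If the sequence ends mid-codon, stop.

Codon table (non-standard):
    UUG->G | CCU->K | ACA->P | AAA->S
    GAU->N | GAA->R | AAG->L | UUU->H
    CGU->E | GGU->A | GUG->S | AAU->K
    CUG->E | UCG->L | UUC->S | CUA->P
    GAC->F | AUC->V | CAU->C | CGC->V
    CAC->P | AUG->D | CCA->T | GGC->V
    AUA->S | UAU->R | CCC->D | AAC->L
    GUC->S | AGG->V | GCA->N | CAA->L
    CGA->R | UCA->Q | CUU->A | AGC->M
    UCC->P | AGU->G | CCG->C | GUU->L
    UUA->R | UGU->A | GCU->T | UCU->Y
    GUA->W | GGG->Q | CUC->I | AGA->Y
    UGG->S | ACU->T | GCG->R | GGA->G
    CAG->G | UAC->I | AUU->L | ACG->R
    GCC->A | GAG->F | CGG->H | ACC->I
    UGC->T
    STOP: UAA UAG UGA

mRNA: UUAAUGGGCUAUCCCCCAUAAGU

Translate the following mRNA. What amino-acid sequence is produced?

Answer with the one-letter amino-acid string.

Answer: DVRDT

Derivation:
start AUG at pos 3
pos 3: AUG -> D; peptide=D
pos 6: GGC -> V; peptide=DV
pos 9: UAU -> R; peptide=DVR
pos 12: CCC -> D; peptide=DVRD
pos 15: CCA -> T; peptide=DVRDT
pos 18: UAA -> STOP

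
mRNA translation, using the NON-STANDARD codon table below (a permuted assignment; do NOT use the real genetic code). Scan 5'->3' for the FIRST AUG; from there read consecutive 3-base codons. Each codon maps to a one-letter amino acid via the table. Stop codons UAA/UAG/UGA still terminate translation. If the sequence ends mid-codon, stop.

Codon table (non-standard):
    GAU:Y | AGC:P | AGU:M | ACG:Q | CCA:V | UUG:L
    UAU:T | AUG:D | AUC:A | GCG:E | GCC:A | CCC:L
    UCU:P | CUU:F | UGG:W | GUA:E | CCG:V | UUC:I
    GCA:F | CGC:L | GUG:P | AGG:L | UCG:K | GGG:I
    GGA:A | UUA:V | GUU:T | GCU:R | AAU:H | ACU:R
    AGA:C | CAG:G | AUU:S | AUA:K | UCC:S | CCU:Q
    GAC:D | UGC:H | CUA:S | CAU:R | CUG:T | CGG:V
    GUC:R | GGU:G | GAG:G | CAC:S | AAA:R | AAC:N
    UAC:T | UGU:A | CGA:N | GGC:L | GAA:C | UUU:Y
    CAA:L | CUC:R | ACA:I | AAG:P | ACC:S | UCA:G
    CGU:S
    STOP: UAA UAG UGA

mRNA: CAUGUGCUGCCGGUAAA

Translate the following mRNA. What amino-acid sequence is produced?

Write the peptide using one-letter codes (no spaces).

start AUG at pos 1
pos 1: AUG -> D; peptide=D
pos 4: UGC -> H; peptide=DH
pos 7: UGC -> H; peptide=DHH
pos 10: CGG -> V; peptide=DHHV
pos 13: UAA -> STOP

Answer: DHHV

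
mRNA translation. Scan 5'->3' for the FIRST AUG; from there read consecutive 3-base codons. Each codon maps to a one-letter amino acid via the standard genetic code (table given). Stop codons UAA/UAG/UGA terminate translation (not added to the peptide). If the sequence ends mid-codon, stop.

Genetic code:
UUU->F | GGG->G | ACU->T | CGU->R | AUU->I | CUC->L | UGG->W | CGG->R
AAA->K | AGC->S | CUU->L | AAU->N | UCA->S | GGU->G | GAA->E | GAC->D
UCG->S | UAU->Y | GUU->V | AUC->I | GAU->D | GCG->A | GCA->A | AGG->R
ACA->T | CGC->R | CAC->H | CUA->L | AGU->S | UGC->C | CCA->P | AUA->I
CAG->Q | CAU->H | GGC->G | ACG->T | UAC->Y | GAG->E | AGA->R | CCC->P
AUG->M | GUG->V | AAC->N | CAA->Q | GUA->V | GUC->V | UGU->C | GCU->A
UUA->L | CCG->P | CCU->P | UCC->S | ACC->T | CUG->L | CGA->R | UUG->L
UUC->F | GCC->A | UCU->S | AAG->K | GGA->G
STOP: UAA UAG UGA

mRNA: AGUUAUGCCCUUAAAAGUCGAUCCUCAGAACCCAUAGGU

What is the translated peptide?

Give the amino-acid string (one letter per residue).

Answer: MPLKVDPQNP

Derivation:
start AUG at pos 4
pos 4: AUG -> M; peptide=M
pos 7: CCC -> P; peptide=MP
pos 10: UUA -> L; peptide=MPL
pos 13: AAA -> K; peptide=MPLK
pos 16: GUC -> V; peptide=MPLKV
pos 19: GAU -> D; peptide=MPLKVD
pos 22: CCU -> P; peptide=MPLKVDP
pos 25: CAG -> Q; peptide=MPLKVDPQ
pos 28: AAC -> N; peptide=MPLKVDPQN
pos 31: CCA -> P; peptide=MPLKVDPQNP
pos 34: UAG -> STOP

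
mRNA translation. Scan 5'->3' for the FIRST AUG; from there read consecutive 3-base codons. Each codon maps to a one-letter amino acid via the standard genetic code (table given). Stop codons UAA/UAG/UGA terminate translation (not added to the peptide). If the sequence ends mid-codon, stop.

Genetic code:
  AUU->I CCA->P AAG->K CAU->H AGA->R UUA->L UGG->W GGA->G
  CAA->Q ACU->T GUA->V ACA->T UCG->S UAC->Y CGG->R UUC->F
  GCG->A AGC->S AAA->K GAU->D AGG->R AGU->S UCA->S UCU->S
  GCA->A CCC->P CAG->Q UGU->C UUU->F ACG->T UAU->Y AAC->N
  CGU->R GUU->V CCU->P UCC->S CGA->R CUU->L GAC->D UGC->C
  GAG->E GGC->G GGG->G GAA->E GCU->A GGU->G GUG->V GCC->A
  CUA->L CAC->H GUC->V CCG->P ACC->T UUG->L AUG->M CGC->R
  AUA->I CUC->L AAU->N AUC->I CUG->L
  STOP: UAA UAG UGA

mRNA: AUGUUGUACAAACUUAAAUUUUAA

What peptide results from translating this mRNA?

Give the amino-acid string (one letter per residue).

start AUG at pos 0
pos 0: AUG -> M; peptide=M
pos 3: UUG -> L; peptide=ML
pos 6: UAC -> Y; peptide=MLY
pos 9: AAA -> K; peptide=MLYK
pos 12: CUU -> L; peptide=MLYKL
pos 15: AAA -> K; peptide=MLYKLK
pos 18: UUU -> F; peptide=MLYKLKF
pos 21: UAA -> STOP

Answer: MLYKLKF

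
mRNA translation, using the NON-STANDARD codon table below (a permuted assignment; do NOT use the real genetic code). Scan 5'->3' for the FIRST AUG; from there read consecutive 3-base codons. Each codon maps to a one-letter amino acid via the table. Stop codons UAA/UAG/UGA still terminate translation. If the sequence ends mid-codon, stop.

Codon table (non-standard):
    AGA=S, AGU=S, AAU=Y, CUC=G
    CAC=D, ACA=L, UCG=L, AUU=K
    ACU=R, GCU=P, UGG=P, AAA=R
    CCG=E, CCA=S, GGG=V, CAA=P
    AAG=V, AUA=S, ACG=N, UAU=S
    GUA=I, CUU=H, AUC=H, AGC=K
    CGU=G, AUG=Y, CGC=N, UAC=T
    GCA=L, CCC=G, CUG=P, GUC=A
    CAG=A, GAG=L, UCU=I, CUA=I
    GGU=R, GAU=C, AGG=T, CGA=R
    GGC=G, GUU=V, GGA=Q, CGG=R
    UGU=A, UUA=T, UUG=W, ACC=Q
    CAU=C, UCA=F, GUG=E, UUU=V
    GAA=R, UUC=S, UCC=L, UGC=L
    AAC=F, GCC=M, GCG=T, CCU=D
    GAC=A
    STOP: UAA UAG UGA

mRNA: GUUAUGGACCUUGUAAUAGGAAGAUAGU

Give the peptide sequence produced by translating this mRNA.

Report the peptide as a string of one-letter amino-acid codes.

Answer: YAHISQS

Derivation:
start AUG at pos 3
pos 3: AUG -> Y; peptide=Y
pos 6: GAC -> A; peptide=YA
pos 9: CUU -> H; peptide=YAH
pos 12: GUA -> I; peptide=YAHI
pos 15: AUA -> S; peptide=YAHIS
pos 18: GGA -> Q; peptide=YAHISQ
pos 21: AGA -> S; peptide=YAHISQS
pos 24: UAG -> STOP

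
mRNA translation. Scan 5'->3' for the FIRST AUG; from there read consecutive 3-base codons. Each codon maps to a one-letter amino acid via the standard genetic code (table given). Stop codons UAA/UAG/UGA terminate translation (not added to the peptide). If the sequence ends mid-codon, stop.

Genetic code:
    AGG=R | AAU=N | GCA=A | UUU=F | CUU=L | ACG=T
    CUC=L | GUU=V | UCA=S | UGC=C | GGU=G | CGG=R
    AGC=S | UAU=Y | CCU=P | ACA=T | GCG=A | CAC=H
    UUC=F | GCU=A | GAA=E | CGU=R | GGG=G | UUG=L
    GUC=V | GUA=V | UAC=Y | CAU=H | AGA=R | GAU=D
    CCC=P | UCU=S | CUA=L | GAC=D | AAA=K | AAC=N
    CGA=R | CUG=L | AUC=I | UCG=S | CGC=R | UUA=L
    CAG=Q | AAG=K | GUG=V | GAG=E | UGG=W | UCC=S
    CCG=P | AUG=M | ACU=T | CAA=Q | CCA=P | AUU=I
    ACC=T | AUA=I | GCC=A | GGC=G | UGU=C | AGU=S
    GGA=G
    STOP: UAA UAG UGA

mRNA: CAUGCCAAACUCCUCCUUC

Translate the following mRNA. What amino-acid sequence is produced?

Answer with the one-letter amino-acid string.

start AUG at pos 1
pos 1: AUG -> M; peptide=M
pos 4: CCA -> P; peptide=MP
pos 7: AAC -> N; peptide=MPN
pos 10: UCC -> S; peptide=MPNS
pos 13: UCC -> S; peptide=MPNSS
pos 16: UUC -> F; peptide=MPNSSF
pos 19: only 0 nt remain (<3), stop (end of mRNA)

Answer: MPNSSF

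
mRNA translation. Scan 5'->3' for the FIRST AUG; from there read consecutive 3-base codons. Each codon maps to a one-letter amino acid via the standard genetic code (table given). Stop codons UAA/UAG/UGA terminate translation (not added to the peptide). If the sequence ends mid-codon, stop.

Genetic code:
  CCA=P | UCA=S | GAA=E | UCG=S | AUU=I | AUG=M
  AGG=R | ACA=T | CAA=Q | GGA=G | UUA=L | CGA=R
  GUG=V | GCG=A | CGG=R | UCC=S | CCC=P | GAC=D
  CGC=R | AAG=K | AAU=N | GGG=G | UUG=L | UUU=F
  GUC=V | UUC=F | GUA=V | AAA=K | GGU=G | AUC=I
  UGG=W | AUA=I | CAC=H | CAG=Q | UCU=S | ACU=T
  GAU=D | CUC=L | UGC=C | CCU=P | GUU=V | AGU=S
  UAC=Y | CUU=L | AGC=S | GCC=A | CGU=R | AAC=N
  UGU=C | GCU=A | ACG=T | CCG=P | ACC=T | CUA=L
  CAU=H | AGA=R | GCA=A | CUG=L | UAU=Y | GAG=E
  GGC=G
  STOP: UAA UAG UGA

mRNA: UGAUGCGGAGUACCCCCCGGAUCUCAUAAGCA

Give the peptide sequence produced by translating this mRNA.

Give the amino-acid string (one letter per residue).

start AUG at pos 2
pos 2: AUG -> M; peptide=M
pos 5: CGG -> R; peptide=MR
pos 8: AGU -> S; peptide=MRS
pos 11: ACC -> T; peptide=MRST
pos 14: CCC -> P; peptide=MRSTP
pos 17: CGG -> R; peptide=MRSTPR
pos 20: AUC -> I; peptide=MRSTPRI
pos 23: UCA -> S; peptide=MRSTPRIS
pos 26: UAA -> STOP

Answer: MRSTPRIS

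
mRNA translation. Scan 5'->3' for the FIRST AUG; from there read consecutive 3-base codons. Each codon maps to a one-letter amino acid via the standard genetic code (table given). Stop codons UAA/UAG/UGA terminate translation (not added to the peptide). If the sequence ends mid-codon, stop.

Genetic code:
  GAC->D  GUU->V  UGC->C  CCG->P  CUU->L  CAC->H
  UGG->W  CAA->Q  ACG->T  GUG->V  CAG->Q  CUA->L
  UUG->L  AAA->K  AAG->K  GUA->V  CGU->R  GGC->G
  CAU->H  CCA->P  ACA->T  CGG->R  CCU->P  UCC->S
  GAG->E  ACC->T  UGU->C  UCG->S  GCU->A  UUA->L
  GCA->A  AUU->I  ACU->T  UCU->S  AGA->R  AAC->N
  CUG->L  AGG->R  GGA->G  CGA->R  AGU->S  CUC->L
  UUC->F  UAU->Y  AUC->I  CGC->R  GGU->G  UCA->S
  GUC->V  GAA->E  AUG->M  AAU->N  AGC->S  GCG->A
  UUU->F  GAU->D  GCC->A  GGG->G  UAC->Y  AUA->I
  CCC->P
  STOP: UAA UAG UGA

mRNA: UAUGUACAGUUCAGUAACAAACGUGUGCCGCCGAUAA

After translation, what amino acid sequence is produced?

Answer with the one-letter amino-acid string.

Answer: MYSSVTNVCRR

Derivation:
start AUG at pos 1
pos 1: AUG -> M; peptide=M
pos 4: UAC -> Y; peptide=MY
pos 7: AGU -> S; peptide=MYS
pos 10: UCA -> S; peptide=MYSS
pos 13: GUA -> V; peptide=MYSSV
pos 16: ACA -> T; peptide=MYSSVT
pos 19: AAC -> N; peptide=MYSSVTN
pos 22: GUG -> V; peptide=MYSSVTNV
pos 25: UGC -> C; peptide=MYSSVTNVC
pos 28: CGC -> R; peptide=MYSSVTNVCR
pos 31: CGA -> R; peptide=MYSSVTNVCRR
pos 34: UAA -> STOP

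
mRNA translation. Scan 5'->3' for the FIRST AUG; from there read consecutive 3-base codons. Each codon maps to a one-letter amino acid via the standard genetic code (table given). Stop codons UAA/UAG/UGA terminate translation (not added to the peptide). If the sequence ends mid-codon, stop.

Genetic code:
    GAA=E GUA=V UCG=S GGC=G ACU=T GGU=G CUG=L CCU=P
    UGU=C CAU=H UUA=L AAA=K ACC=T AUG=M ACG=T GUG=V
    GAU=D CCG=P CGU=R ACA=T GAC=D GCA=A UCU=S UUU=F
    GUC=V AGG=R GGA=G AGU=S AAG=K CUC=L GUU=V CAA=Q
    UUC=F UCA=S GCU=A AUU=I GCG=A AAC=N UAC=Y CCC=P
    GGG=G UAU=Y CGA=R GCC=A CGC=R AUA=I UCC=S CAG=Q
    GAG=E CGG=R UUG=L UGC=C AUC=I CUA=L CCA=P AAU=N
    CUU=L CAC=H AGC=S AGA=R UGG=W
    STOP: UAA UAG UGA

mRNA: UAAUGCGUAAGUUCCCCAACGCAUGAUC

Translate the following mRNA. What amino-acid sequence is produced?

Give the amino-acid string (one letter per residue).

Answer: MRKFPNA

Derivation:
start AUG at pos 2
pos 2: AUG -> M; peptide=M
pos 5: CGU -> R; peptide=MR
pos 8: AAG -> K; peptide=MRK
pos 11: UUC -> F; peptide=MRKF
pos 14: CCC -> P; peptide=MRKFP
pos 17: AAC -> N; peptide=MRKFPN
pos 20: GCA -> A; peptide=MRKFPNA
pos 23: UGA -> STOP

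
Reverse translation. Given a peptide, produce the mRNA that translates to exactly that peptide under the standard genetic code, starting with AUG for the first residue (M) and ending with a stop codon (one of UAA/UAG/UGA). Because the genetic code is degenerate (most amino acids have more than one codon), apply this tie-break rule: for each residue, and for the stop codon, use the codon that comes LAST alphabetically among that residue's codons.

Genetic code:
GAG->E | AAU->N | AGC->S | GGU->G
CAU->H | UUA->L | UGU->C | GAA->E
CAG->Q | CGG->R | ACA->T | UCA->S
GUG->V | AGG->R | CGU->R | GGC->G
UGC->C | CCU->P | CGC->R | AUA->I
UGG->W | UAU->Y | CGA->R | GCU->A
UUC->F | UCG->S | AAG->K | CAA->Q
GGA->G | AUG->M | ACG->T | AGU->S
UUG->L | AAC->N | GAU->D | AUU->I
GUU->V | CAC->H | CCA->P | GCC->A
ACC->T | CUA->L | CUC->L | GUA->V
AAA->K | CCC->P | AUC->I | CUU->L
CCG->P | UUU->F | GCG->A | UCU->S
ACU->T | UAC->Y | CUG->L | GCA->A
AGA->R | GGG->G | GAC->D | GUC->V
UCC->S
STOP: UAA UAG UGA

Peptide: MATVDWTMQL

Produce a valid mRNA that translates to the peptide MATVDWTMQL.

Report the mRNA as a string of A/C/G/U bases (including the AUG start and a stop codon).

Answer: mRNA: AUGGCUACUGUUGAUUGGACUAUGCAGUUGUGA

Derivation:
residue 1: M -> AUG (start codon)
residue 2: A codons sorted = GCA,GCC,GCG,GCU -> pick last = GCU
residue 3: T codons sorted = ACA,ACC,ACG,ACU -> pick last = ACU
residue 4: V codons sorted = GUA,GUC,GUG,GUU -> pick last = GUU
residue 5: D codons sorted = GAC,GAU -> pick last = GAU
residue 6: W -> UGG (only codon)
residue 7: T codons sorted = ACA,ACC,ACG,ACU -> pick last = ACU
residue 8: M -> AUG (only codon)
residue 9: Q codons sorted = CAA,CAG -> pick last = CAG
residue 10: L codons sorted = CUA,CUC,CUG,CUU,UUA,UUG -> pick last = UUG
terminator: stop codons sorted = UAA,UAG,UGA -> pick last = UGA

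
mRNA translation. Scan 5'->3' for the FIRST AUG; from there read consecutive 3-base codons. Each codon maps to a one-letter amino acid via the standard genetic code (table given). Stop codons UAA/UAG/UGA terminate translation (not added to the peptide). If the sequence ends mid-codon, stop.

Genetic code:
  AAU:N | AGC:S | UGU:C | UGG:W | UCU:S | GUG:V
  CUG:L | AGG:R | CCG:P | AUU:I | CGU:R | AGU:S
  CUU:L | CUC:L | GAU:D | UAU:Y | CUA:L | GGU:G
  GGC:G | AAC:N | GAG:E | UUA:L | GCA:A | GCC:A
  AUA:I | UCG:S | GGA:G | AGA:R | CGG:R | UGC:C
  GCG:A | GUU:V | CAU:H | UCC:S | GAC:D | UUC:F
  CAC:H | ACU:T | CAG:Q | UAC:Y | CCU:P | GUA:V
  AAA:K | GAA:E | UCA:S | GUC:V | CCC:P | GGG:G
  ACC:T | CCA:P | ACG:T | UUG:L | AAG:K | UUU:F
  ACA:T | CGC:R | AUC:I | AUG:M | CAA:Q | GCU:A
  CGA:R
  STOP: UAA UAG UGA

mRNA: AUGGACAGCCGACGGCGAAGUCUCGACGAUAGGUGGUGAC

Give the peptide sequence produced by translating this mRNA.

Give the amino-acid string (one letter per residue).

start AUG at pos 0
pos 0: AUG -> M; peptide=M
pos 3: GAC -> D; peptide=MD
pos 6: AGC -> S; peptide=MDS
pos 9: CGA -> R; peptide=MDSR
pos 12: CGG -> R; peptide=MDSRR
pos 15: CGA -> R; peptide=MDSRRR
pos 18: AGU -> S; peptide=MDSRRRS
pos 21: CUC -> L; peptide=MDSRRRSL
pos 24: GAC -> D; peptide=MDSRRRSLD
pos 27: GAU -> D; peptide=MDSRRRSLDD
pos 30: AGG -> R; peptide=MDSRRRSLDDR
pos 33: UGG -> W; peptide=MDSRRRSLDDRW
pos 36: UGA -> STOP

Answer: MDSRRRSLDDRW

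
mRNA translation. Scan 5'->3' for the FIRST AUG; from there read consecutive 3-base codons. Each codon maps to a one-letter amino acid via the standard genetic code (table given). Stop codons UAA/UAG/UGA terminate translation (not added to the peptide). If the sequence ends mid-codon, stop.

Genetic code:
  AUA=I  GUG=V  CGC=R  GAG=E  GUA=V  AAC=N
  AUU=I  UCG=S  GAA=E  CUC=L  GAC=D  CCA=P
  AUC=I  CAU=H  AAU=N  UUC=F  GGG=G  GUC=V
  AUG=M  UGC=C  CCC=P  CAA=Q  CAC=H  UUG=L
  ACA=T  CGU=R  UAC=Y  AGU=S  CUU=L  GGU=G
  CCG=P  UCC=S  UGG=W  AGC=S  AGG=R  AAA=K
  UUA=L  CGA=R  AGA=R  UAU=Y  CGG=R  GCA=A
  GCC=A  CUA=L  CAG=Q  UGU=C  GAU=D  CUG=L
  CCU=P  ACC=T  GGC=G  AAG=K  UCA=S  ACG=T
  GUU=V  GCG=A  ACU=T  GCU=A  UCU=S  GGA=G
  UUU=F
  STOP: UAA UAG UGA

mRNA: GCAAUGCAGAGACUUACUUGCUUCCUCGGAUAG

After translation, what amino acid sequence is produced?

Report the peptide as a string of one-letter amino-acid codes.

start AUG at pos 3
pos 3: AUG -> M; peptide=M
pos 6: CAG -> Q; peptide=MQ
pos 9: AGA -> R; peptide=MQR
pos 12: CUU -> L; peptide=MQRL
pos 15: ACU -> T; peptide=MQRLT
pos 18: UGC -> C; peptide=MQRLTC
pos 21: UUC -> F; peptide=MQRLTCF
pos 24: CUC -> L; peptide=MQRLTCFL
pos 27: GGA -> G; peptide=MQRLTCFLG
pos 30: UAG -> STOP

Answer: MQRLTCFLG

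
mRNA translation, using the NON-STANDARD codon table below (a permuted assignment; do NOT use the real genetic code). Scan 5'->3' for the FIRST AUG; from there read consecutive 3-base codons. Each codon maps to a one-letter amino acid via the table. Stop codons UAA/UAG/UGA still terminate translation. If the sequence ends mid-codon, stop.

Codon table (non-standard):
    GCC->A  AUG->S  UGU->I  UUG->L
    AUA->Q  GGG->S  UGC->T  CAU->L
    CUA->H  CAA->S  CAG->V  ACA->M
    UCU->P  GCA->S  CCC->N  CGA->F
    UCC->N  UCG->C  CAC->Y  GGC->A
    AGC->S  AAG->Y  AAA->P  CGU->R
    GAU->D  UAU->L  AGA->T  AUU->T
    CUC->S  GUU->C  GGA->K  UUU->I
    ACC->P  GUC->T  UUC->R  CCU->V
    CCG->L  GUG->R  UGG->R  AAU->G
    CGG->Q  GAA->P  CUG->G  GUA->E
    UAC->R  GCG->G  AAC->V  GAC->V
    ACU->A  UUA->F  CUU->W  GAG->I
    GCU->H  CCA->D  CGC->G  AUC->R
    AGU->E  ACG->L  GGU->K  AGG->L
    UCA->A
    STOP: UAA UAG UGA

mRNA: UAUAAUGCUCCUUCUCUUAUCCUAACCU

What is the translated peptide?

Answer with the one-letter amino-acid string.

start AUG at pos 4
pos 4: AUG -> S; peptide=S
pos 7: CUC -> S; peptide=SS
pos 10: CUU -> W; peptide=SSW
pos 13: CUC -> S; peptide=SSWS
pos 16: UUA -> F; peptide=SSWSF
pos 19: UCC -> N; peptide=SSWSFN
pos 22: UAA -> STOP

Answer: SSWSFN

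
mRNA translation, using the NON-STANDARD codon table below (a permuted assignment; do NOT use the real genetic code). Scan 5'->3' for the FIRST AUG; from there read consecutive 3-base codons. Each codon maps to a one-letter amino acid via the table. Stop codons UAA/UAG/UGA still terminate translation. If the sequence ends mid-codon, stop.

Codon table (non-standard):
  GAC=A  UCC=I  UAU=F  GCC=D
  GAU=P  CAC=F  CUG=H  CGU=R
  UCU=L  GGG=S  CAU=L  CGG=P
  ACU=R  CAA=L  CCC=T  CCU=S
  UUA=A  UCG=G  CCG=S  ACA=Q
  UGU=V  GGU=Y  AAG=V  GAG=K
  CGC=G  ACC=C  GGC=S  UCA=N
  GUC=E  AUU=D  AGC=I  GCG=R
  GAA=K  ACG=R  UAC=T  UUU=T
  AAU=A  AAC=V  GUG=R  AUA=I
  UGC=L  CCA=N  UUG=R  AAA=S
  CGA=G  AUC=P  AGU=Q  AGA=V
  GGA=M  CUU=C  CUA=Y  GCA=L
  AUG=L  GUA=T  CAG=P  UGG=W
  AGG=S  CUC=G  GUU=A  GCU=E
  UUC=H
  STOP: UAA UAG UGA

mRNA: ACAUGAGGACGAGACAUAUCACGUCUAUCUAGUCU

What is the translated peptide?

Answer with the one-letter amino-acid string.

Answer: LSRVLPRLP

Derivation:
start AUG at pos 2
pos 2: AUG -> L; peptide=L
pos 5: AGG -> S; peptide=LS
pos 8: ACG -> R; peptide=LSR
pos 11: AGA -> V; peptide=LSRV
pos 14: CAU -> L; peptide=LSRVL
pos 17: AUC -> P; peptide=LSRVLP
pos 20: ACG -> R; peptide=LSRVLPR
pos 23: UCU -> L; peptide=LSRVLPRL
pos 26: AUC -> P; peptide=LSRVLPRLP
pos 29: UAG -> STOP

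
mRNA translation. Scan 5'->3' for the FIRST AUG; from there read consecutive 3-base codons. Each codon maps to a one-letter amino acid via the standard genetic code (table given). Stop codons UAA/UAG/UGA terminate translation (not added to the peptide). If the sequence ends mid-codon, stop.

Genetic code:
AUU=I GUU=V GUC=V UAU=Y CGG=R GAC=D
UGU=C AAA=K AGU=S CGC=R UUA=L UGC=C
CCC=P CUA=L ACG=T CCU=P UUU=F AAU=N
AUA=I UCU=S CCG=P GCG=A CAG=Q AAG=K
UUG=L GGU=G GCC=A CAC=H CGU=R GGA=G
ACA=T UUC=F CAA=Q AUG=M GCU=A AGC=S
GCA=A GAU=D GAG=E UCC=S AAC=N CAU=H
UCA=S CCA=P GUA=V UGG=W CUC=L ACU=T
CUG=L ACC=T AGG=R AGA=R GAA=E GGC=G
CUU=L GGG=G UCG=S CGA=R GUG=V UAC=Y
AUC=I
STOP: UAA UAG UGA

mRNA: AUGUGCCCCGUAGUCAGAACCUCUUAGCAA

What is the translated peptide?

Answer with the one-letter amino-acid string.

Answer: MCPVVRTS

Derivation:
start AUG at pos 0
pos 0: AUG -> M; peptide=M
pos 3: UGC -> C; peptide=MC
pos 6: CCC -> P; peptide=MCP
pos 9: GUA -> V; peptide=MCPV
pos 12: GUC -> V; peptide=MCPVV
pos 15: AGA -> R; peptide=MCPVVR
pos 18: ACC -> T; peptide=MCPVVRT
pos 21: UCU -> S; peptide=MCPVVRTS
pos 24: UAG -> STOP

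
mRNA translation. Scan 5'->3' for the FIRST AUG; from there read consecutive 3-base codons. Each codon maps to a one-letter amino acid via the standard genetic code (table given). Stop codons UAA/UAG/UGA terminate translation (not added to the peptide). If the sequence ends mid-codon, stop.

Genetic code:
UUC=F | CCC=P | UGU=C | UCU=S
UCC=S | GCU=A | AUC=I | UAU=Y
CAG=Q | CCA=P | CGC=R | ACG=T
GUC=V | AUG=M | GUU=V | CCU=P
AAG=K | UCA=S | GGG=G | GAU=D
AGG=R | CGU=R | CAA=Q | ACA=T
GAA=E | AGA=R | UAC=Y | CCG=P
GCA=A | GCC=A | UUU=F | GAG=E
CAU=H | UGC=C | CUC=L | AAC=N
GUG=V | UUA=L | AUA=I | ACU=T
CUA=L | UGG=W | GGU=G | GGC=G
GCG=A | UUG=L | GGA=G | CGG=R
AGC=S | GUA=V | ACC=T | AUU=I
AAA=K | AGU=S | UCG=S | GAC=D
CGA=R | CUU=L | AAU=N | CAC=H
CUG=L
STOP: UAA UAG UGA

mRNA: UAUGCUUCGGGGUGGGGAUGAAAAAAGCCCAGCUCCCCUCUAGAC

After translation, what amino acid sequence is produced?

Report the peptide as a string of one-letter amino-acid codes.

Answer: MLRGGDEKSPAPL

Derivation:
start AUG at pos 1
pos 1: AUG -> M; peptide=M
pos 4: CUU -> L; peptide=ML
pos 7: CGG -> R; peptide=MLR
pos 10: GGU -> G; peptide=MLRG
pos 13: GGG -> G; peptide=MLRGG
pos 16: GAU -> D; peptide=MLRGGD
pos 19: GAA -> E; peptide=MLRGGDE
pos 22: AAA -> K; peptide=MLRGGDEK
pos 25: AGC -> S; peptide=MLRGGDEKS
pos 28: CCA -> P; peptide=MLRGGDEKSP
pos 31: GCU -> A; peptide=MLRGGDEKSPA
pos 34: CCC -> P; peptide=MLRGGDEKSPAP
pos 37: CUC -> L; peptide=MLRGGDEKSPAPL
pos 40: UAG -> STOP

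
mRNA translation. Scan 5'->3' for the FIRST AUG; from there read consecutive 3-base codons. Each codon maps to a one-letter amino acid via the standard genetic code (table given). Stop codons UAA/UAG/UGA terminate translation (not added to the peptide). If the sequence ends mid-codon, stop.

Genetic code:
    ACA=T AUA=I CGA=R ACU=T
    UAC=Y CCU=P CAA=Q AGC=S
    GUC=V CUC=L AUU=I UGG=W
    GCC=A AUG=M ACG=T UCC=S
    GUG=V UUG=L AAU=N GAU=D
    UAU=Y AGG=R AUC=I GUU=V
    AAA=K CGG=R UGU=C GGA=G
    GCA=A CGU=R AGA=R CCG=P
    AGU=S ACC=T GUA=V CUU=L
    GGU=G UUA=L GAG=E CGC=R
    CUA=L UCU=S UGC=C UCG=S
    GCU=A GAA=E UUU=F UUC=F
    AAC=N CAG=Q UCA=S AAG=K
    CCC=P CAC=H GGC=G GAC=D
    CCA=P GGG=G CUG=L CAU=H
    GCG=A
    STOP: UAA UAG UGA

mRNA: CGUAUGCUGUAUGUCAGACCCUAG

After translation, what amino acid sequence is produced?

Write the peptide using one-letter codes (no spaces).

start AUG at pos 3
pos 3: AUG -> M; peptide=M
pos 6: CUG -> L; peptide=ML
pos 9: UAU -> Y; peptide=MLY
pos 12: GUC -> V; peptide=MLYV
pos 15: AGA -> R; peptide=MLYVR
pos 18: CCC -> P; peptide=MLYVRP
pos 21: UAG -> STOP

Answer: MLYVRP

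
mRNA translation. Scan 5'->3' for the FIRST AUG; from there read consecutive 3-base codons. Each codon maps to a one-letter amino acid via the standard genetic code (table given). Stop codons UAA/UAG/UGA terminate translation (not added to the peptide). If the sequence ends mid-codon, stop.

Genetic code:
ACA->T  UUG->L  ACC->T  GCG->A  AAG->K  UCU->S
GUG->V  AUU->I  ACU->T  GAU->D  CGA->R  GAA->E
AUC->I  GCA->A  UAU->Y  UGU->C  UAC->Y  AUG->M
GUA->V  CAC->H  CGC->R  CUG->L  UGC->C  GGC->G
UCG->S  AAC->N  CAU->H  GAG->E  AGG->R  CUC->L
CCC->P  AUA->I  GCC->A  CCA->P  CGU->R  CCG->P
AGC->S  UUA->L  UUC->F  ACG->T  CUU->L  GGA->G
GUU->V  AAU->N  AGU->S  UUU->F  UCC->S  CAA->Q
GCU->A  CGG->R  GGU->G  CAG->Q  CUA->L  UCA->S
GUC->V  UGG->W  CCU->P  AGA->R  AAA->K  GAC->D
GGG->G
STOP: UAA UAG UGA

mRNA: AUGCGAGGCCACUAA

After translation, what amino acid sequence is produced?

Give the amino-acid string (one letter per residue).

start AUG at pos 0
pos 0: AUG -> M; peptide=M
pos 3: CGA -> R; peptide=MR
pos 6: GGC -> G; peptide=MRG
pos 9: CAC -> H; peptide=MRGH
pos 12: UAA -> STOP

Answer: MRGH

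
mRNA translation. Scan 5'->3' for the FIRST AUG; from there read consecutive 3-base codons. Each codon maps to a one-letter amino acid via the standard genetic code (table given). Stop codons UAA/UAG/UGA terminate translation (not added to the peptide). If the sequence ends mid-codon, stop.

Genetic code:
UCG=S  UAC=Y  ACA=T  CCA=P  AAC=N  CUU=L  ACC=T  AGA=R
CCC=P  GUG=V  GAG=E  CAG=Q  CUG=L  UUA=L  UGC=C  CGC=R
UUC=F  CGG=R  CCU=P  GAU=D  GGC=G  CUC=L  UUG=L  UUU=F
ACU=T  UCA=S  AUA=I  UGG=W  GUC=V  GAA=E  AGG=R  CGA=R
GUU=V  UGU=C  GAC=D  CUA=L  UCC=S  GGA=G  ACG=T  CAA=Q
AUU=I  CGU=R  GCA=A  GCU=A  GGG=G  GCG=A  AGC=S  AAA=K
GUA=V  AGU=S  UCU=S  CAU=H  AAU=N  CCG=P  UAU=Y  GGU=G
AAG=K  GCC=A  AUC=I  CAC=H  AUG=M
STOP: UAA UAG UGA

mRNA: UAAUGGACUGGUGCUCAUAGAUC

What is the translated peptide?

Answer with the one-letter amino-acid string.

Answer: MDWCS

Derivation:
start AUG at pos 2
pos 2: AUG -> M; peptide=M
pos 5: GAC -> D; peptide=MD
pos 8: UGG -> W; peptide=MDW
pos 11: UGC -> C; peptide=MDWC
pos 14: UCA -> S; peptide=MDWCS
pos 17: UAG -> STOP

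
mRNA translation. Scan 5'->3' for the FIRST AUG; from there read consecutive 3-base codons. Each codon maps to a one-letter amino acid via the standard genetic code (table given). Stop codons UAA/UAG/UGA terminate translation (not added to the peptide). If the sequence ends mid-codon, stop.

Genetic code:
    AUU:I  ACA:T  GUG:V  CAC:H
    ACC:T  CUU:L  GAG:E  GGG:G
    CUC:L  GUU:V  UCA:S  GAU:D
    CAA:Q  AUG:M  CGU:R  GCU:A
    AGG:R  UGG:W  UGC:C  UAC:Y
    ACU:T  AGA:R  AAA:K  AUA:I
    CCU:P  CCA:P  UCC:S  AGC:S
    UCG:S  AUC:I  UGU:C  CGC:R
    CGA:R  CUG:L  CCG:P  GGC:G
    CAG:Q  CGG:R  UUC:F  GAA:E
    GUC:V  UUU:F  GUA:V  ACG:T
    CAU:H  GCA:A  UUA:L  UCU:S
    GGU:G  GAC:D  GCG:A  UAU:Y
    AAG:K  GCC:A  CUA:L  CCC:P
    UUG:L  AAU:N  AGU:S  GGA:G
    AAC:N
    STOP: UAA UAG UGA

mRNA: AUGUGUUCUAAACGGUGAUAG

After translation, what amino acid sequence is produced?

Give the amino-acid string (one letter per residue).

start AUG at pos 0
pos 0: AUG -> M; peptide=M
pos 3: UGU -> C; peptide=MC
pos 6: UCU -> S; peptide=MCS
pos 9: AAA -> K; peptide=MCSK
pos 12: CGG -> R; peptide=MCSKR
pos 15: UGA -> STOP

Answer: MCSKR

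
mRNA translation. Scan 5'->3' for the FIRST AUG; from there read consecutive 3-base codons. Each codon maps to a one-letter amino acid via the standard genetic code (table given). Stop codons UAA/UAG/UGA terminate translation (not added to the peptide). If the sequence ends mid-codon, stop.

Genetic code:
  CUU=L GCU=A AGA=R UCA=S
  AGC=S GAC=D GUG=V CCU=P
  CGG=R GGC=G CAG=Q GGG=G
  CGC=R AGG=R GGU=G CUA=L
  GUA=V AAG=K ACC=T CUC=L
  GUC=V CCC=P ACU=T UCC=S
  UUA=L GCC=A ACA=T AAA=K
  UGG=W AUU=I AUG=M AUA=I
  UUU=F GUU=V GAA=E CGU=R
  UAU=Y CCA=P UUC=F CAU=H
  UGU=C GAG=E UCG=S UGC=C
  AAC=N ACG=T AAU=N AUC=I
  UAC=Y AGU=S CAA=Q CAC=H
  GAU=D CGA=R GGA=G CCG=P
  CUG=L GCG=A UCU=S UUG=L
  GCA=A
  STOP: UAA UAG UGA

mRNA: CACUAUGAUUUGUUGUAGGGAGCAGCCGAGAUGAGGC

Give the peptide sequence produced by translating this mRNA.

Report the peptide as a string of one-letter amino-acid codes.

start AUG at pos 4
pos 4: AUG -> M; peptide=M
pos 7: AUU -> I; peptide=MI
pos 10: UGU -> C; peptide=MIC
pos 13: UGU -> C; peptide=MICC
pos 16: AGG -> R; peptide=MICCR
pos 19: GAG -> E; peptide=MICCRE
pos 22: CAG -> Q; peptide=MICCREQ
pos 25: CCG -> P; peptide=MICCREQP
pos 28: AGA -> R; peptide=MICCREQPR
pos 31: UGA -> STOP

Answer: MICCREQPR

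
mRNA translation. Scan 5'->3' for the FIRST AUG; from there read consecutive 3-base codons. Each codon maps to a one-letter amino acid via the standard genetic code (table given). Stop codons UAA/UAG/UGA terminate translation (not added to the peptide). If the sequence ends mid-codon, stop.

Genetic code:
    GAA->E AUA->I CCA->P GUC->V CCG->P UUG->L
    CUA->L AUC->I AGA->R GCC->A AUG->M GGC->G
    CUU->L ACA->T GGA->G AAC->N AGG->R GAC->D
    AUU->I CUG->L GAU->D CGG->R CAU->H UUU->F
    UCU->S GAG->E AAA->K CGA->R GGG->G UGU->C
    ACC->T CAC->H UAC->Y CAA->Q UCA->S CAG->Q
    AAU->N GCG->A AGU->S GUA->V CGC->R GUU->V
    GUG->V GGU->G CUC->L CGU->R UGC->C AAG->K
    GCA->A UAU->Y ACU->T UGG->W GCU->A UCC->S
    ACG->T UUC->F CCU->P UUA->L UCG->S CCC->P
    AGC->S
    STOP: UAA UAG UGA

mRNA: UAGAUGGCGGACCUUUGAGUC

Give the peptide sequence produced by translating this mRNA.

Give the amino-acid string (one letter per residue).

Answer: MADL

Derivation:
start AUG at pos 3
pos 3: AUG -> M; peptide=M
pos 6: GCG -> A; peptide=MA
pos 9: GAC -> D; peptide=MAD
pos 12: CUU -> L; peptide=MADL
pos 15: UGA -> STOP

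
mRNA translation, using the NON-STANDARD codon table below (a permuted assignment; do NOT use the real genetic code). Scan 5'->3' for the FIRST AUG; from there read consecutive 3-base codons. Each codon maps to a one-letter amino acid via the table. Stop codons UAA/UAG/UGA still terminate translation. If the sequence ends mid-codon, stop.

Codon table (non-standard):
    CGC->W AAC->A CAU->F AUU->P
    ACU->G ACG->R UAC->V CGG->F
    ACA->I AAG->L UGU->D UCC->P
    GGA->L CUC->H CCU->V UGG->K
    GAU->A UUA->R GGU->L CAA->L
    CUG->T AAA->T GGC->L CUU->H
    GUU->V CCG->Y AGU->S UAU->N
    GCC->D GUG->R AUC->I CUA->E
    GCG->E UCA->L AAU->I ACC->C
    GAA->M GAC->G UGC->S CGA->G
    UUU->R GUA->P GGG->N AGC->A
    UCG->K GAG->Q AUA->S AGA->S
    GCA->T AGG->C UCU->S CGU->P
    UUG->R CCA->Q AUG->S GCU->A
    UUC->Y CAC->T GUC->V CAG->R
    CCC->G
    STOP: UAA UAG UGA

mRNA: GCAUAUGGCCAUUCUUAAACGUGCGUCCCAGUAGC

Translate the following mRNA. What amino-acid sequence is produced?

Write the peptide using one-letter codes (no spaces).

Answer: SDPHTPEPR

Derivation:
start AUG at pos 4
pos 4: AUG -> S; peptide=S
pos 7: GCC -> D; peptide=SD
pos 10: AUU -> P; peptide=SDP
pos 13: CUU -> H; peptide=SDPH
pos 16: AAA -> T; peptide=SDPHT
pos 19: CGU -> P; peptide=SDPHTP
pos 22: GCG -> E; peptide=SDPHTPE
pos 25: UCC -> P; peptide=SDPHTPEP
pos 28: CAG -> R; peptide=SDPHTPEPR
pos 31: UAG -> STOP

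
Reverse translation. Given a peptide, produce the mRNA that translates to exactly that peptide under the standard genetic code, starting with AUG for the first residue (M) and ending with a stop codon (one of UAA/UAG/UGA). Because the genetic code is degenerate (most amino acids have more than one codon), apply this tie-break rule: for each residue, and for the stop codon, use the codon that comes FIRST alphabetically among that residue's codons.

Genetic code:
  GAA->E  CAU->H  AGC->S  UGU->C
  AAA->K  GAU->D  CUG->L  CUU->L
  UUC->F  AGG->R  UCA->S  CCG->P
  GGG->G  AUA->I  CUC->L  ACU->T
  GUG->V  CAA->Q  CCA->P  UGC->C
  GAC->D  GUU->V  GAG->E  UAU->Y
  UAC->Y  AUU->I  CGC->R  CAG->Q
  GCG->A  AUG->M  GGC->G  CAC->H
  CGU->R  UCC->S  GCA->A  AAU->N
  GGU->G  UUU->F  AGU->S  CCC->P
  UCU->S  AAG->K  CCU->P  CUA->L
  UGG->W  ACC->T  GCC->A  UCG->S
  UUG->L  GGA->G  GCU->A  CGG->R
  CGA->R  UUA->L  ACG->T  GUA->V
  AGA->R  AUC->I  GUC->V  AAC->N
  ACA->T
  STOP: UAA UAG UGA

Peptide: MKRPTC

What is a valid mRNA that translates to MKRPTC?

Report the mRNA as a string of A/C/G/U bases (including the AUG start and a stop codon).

residue 1: M -> AUG (start codon)
residue 2: K codons sorted = AAA,AAG -> pick first = AAA
residue 3: R codons sorted = AGA,AGG,CGA,CGC,CGG,CGU -> pick first = AGA
residue 4: P codons sorted = CCA,CCC,CCG,CCU -> pick first = CCA
residue 5: T codons sorted = ACA,ACC,ACG,ACU -> pick first = ACA
residue 6: C codons sorted = UGC,UGU -> pick first = UGC
terminator: stop codons sorted = UAA,UAG,UGA -> pick first = UAA

Answer: mRNA: AUGAAAAGACCAACAUGCUAA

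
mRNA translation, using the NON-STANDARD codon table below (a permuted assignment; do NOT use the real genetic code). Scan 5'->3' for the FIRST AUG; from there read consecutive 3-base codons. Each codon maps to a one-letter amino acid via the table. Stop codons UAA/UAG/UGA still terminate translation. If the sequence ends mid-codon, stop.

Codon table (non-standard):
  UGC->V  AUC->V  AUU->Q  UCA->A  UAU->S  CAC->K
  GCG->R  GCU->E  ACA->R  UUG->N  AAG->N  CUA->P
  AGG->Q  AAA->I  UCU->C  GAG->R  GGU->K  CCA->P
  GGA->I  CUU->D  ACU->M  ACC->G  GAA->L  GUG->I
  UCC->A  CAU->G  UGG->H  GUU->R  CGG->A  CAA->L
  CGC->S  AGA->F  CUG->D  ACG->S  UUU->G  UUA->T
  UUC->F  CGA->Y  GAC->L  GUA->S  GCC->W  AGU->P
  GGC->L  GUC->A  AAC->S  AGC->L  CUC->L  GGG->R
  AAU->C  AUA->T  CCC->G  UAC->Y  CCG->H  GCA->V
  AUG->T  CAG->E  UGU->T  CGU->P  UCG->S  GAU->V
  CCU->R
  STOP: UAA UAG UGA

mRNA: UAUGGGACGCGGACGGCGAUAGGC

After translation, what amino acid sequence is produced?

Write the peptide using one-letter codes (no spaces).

start AUG at pos 1
pos 1: AUG -> T; peptide=T
pos 4: GGA -> I; peptide=TI
pos 7: CGC -> S; peptide=TIS
pos 10: GGA -> I; peptide=TISI
pos 13: CGG -> A; peptide=TISIA
pos 16: CGA -> Y; peptide=TISIAY
pos 19: UAG -> STOP

Answer: TISIAY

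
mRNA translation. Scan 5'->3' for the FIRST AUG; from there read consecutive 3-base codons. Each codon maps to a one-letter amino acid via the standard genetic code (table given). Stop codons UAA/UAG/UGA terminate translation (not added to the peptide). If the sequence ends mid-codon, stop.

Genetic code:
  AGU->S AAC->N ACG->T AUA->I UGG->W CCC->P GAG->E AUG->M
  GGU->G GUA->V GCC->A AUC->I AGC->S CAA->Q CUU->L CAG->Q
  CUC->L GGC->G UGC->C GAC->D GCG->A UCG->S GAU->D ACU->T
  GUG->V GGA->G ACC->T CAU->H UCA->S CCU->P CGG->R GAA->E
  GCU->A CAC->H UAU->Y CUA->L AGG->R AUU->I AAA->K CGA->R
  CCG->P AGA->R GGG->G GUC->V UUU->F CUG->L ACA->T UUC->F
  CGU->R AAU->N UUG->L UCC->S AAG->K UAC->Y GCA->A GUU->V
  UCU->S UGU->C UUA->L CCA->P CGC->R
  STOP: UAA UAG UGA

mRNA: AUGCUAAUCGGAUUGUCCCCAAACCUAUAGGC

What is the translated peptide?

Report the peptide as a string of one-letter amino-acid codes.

Answer: MLIGLSPNL

Derivation:
start AUG at pos 0
pos 0: AUG -> M; peptide=M
pos 3: CUA -> L; peptide=ML
pos 6: AUC -> I; peptide=MLI
pos 9: GGA -> G; peptide=MLIG
pos 12: UUG -> L; peptide=MLIGL
pos 15: UCC -> S; peptide=MLIGLS
pos 18: CCA -> P; peptide=MLIGLSP
pos 21: AAC -> N; peptide=MLIGLSPN
pos 24: CUA -> L; peptide=MLIGLSPNL
pos 27: UAG -> STOP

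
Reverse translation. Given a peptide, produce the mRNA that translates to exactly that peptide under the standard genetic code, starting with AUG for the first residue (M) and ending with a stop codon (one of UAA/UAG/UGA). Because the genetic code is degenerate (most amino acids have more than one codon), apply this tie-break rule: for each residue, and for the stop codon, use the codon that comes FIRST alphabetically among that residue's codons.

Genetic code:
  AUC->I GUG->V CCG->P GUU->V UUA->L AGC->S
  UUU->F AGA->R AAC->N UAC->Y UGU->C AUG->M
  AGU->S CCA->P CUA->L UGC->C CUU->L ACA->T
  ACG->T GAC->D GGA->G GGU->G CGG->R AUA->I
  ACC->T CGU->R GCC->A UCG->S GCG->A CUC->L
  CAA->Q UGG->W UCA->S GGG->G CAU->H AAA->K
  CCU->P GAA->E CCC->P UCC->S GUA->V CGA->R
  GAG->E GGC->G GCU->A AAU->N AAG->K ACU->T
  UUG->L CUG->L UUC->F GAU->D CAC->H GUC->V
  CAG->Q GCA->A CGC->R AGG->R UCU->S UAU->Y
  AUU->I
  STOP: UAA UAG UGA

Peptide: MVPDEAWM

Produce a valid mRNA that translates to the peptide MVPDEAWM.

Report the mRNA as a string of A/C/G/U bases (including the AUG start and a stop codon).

Answer: mRNA: AUGGUACCAGACGAAGCAUGGAUGUAA

Derivation:
residue 1: M -> AUG (start codon)
residue 2: V codons sorted = GUA,GUC,GUG,GUU -> pick first = GUA
residue 3: P codons sorted = CCA,CCC,CCG,CCU -> pick first = CCA
residue 4: D codons sorted = GAC,GAU -> pick first = GAC
residue 5: E codons sorted = GAA,GAG -> pick first = GAA
residue 6: A codons sorted = GCA,GCC,GCG,GCU -> pick first = GCA
residue 7: W -> UGG (only codon)
residue 8: M -> AUG (only codon)
terminator: stop codons sorted = UAA,UAG,UGA -> pick first = UAA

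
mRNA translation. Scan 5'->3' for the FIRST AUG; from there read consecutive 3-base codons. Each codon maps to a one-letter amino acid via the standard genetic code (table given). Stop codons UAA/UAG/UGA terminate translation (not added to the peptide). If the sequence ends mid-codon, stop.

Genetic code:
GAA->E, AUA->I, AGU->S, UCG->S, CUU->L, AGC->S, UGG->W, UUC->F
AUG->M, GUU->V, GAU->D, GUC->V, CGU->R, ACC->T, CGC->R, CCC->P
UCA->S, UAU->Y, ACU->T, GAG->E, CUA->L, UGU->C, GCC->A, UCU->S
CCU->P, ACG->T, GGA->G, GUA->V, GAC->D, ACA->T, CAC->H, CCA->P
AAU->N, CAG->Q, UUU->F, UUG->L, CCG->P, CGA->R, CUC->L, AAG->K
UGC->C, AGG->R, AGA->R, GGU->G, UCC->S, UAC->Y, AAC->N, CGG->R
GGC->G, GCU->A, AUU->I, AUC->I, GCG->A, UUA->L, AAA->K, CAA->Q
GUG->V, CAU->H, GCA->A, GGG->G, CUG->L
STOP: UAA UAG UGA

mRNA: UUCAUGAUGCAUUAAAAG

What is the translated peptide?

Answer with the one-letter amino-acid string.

Answer: MMH

Derivation:
start AUG at pos 3
pos 3: AUG -> M; peptide=M
pos 6: AUG -> M; peptide=MM
pos 9: CAU -> H; peptide=MMH
pos 12: UAA -> STOP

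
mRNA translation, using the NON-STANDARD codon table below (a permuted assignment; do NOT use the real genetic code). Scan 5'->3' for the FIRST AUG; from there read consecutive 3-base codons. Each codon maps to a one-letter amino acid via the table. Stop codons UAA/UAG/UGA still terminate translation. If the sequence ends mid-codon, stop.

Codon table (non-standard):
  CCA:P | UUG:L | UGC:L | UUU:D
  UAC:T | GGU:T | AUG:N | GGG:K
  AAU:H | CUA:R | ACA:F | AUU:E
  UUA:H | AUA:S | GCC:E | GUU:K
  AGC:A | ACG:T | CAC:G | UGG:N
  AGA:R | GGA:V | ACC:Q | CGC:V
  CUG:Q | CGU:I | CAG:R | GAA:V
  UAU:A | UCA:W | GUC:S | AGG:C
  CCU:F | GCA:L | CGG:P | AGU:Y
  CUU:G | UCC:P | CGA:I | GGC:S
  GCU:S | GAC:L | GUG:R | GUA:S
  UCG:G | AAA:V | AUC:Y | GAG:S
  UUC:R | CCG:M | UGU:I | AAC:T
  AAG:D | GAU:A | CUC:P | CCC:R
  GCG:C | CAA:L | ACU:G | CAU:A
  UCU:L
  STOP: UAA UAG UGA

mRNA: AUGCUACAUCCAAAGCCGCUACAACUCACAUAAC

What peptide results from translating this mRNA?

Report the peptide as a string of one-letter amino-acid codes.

Answer: NRAPDMRLPF

Derivation:
start AUG at pos 0
pos 0: AUG -> N; peptide=N
pos 3: CUA -> R; peptide=NR
pos 6: CAU -> A; peptide=NRA
pos 9: CCA -> P; peptide=NRAP
pos 12: AAG -> D; peptide=NRAPD
pos 15: CCG -> M; peptide=NRAPDM
pos 18: CUA -> R; peptide=NRAPDMR
pos 21: CAA -> L; peptide=NRAPDMRL
pos 24: CUC -> P; peptide=NRAPDMRLP
pos 27: ACA -> F; peptide=NRAPDMRLPF
pos 30: UAA -> STOP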